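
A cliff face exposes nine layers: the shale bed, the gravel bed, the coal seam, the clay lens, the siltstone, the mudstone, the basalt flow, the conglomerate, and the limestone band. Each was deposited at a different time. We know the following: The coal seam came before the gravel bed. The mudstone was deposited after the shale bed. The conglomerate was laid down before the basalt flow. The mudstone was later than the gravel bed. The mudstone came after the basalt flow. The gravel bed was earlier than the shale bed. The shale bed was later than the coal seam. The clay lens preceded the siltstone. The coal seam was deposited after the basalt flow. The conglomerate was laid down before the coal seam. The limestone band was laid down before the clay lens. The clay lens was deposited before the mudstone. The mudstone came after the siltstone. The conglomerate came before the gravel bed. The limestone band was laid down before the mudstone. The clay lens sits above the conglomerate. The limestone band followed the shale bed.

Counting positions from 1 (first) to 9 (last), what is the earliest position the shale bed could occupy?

The basalt flow, the coal seam, the conglomerate, and the gravel bed must all come before the shale bed — 4 forced predecessors.
Nothing else is forced ahead of the shale bed, so its earliest slot is position 4 + 1 = 5.

5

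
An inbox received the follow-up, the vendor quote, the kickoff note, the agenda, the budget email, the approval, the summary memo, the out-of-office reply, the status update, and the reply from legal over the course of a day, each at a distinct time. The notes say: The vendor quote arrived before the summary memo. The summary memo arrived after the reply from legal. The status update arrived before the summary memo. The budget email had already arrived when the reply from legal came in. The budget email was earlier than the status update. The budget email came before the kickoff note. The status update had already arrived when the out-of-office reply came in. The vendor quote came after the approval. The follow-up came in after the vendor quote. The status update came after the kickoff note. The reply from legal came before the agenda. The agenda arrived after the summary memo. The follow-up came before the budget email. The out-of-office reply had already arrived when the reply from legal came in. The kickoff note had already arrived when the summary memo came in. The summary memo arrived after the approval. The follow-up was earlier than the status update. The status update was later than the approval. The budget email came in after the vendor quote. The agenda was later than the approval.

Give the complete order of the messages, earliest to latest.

the approval, the vendor quote, the follow-up, the budget email, the kickoff note, the status update, the out-of-office reply, the reply from legal, the summary memo, the agenda

The constraints fix every adjacent pair, so only one ordering works:
the approval → the vendor quote → the follow-up → the budget email → the kickoff note → the status update → the out-of-office reply → the reply from legal → the summary memo → the agenda.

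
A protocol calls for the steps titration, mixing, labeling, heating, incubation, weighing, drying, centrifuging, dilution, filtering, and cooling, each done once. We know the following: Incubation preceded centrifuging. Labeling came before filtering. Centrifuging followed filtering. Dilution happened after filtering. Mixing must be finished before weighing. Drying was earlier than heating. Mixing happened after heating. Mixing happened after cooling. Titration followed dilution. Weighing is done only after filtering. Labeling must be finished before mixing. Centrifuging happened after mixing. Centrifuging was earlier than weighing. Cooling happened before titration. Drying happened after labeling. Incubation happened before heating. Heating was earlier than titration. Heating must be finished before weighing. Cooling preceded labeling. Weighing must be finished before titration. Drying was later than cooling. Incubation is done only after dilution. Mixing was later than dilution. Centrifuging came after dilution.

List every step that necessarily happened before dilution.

Directly stated before dilution: filtering.
Cooling reaches dilution via cooling → labeling → filtering → dilution.
Labeling reaches dilution via labeling → filtering → dilution.
No chain forces titration (or any of the others) ahead of dilution.

cooling, filtering, labeling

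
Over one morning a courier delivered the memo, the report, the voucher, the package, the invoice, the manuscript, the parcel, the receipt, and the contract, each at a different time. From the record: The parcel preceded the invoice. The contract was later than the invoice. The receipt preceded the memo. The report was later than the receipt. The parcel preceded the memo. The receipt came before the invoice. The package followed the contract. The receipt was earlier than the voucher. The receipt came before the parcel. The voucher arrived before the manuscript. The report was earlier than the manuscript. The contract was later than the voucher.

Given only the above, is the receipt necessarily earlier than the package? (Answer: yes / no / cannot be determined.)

Chain the constraints: the receipt → the invoice → the contract → the package. Each link is directly stated, so the receipt comes before the package.

yes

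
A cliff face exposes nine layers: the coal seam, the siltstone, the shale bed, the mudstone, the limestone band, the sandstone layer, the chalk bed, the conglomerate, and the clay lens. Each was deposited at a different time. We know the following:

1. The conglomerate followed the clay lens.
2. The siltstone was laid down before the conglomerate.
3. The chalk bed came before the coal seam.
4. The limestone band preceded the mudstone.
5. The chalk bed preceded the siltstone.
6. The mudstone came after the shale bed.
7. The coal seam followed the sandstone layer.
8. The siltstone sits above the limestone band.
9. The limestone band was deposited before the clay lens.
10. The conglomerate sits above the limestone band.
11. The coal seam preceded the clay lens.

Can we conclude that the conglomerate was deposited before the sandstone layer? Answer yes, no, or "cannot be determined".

no

Tracing the constraints gives the sandstone layer → the coal seam → the clay lens → the conglomerate, so the sandstone layer must come before the conglomerate.
That means the conglomerate cannot be before the sandstone layer.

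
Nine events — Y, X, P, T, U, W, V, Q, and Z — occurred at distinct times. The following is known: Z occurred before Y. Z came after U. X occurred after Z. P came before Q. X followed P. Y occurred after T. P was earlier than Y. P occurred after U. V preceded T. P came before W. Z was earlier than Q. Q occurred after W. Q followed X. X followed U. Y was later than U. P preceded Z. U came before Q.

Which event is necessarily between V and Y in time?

Tracing the constraints gives V → T → Y, so T sits after V and before Y.
No other event is forced both after V and before Y.

T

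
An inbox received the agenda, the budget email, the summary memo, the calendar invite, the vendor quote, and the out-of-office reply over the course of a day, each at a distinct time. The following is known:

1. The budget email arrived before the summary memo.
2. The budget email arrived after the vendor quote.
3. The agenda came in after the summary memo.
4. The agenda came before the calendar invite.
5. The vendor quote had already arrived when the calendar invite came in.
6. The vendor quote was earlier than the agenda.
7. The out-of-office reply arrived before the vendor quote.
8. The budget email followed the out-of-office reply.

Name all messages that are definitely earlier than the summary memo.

Directly stated before the summary memo: the budget email.
The out-of-office reply reaches the summary memo via the out-of-office reply → the budget email → the summary memo.
The vendor quote reaches the summary memo via the vendor quote → the budget email → the summary memo.
No chain forces the agenda (or any of the others) ahead of the summary memo.

the budget email, the out-of-office reply, the vendor quote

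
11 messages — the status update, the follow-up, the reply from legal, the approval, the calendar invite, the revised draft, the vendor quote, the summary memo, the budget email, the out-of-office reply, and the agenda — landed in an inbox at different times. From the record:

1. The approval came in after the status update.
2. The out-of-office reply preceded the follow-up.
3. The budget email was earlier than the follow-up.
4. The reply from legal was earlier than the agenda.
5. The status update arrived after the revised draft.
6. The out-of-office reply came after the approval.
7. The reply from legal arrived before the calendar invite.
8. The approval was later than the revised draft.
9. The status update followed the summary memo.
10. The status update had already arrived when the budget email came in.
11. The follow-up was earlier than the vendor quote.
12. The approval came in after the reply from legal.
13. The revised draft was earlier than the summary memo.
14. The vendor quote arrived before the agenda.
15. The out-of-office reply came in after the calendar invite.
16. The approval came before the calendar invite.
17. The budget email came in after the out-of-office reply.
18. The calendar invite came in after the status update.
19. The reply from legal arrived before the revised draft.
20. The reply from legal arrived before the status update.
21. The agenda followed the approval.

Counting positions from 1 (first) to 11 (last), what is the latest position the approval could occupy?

5

The approval must come before the agenda, the budget email, the calendar invite, the follow-up, the out-of-office reply, and the vendor quote — 6 messages forced after it.
Everything else can be placed before the approval in some valid order, so the approval can sit as late as position 11 − 6 = 5.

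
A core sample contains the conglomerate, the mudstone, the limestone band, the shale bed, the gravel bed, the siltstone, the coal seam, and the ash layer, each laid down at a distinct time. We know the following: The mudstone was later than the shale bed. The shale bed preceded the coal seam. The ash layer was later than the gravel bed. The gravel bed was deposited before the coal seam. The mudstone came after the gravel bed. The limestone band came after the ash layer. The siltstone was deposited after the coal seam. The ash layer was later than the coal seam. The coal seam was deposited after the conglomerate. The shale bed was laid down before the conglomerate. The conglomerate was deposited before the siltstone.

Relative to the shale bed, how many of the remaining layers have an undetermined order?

Forced after the shale bed: the ash layer, the coal seam, the conglomerate, the limestone band, the mudstone, and the siltstone.
That leaves the gravel bed with no forced order relative to the shale bed — 1.

1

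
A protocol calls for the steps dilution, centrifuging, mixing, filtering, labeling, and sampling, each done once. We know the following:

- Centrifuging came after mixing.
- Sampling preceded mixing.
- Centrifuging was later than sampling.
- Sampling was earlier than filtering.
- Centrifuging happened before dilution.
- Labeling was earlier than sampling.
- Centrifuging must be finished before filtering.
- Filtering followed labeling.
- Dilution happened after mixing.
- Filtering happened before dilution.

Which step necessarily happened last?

dilution

Every other step has a chain of constraints placing it before dilution, so dilution is last.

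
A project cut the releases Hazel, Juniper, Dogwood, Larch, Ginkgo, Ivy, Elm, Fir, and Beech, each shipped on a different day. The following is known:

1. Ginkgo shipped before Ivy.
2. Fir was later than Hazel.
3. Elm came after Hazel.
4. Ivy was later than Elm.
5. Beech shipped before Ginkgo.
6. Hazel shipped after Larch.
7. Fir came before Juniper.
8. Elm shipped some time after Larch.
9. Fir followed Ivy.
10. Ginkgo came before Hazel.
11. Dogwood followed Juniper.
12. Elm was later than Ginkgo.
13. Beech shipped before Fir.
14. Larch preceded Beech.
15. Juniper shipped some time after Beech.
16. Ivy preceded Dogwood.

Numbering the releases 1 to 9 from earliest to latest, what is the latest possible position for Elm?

5

Elm must come before Dogwood, Fir, Ivy, and Juniper — 4 releases forced after it.
Everything else can be placed before Elm in some valid order, so Elm can sit as late as position 9 − 4 = 5.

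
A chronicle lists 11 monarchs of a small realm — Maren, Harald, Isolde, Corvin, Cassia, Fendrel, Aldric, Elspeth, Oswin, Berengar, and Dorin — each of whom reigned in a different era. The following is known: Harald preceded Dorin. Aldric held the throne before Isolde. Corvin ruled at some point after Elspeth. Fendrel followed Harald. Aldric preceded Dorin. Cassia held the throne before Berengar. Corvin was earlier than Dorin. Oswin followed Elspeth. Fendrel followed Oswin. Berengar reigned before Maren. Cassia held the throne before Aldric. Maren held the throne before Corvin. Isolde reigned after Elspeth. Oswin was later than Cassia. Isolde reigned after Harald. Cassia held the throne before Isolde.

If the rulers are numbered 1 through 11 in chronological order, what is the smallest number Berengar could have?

2

Cassia must come before Berengar — 1 forced predecessor.
Nothing else is forced ahead of Berengar, so their earliest slot is position 1 + 1 = 2.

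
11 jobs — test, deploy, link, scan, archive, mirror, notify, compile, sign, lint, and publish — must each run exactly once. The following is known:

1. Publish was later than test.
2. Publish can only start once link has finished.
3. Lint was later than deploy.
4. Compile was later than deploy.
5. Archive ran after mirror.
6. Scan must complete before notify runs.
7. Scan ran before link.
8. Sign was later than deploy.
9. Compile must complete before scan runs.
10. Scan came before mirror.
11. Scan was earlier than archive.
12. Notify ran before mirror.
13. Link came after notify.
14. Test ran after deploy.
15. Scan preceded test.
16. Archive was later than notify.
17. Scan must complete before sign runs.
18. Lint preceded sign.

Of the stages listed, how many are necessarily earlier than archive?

Directly stated before archive: mirror, notify, and scan.
Compile reaches archive via compile → scan → archive.
Deploy reaches archive via deploy → compile → scan → archive.
No chain forces link (or any of the others) ahead of archive.
That's compile, deploy, mirror, notify, and scan — 5 in all.

5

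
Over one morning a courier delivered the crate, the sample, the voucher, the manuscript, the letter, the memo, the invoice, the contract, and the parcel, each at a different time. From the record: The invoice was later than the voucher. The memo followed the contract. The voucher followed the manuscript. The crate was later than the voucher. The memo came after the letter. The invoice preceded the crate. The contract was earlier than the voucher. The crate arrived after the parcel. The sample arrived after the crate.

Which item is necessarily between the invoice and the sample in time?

Tracing the constraints gives the invoice → the crate → the sample, so the crate sits after the invoice and before the sample.
No other item is forced both after the invoice and before the sample.

the crate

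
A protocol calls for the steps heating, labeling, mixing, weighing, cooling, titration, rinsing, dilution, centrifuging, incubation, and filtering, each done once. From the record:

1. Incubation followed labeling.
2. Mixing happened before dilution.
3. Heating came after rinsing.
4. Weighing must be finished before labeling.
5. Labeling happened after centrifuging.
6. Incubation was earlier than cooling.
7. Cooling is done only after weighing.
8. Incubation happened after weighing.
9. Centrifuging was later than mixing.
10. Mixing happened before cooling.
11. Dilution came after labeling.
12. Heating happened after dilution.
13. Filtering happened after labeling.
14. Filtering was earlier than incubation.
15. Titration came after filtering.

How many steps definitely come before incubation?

5

Directly stated before incubation: filtering, labeling, and weighing.
Centrifuging reaches incubation via centrifuging → labeling → incubation.
Mixing reaches incubation via mixing → centrifuging → labeling → incubation.
That's centrifuging, filtering, labeling, mixing, and weighing — 5 in all.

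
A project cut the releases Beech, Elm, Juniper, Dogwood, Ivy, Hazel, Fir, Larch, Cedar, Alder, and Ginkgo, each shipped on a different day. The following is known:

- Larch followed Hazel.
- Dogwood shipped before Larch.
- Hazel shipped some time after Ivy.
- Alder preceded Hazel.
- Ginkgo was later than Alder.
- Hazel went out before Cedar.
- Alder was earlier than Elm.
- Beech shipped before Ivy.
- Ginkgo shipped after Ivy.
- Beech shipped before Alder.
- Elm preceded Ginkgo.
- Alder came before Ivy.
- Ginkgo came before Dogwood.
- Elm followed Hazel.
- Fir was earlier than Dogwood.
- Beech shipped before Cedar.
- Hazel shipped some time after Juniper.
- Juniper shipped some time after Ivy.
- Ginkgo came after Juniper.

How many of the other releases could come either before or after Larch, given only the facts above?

Forced before Larch: Alder, Beech, Dogwood, Elm, Fir, Ginkgo, Hazel, Ivy, and Juniper.
That leaves Cedar with no forced order relative to Larch — 1.

1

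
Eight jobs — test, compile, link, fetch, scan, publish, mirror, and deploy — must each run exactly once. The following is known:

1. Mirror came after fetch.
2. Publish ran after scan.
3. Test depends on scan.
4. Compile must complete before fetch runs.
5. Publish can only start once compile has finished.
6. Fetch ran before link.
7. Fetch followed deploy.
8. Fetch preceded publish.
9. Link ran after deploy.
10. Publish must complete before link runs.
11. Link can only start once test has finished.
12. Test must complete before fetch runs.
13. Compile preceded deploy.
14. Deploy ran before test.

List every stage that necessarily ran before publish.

Directly stated before publish: compile, fetch, and scan.
Deploy reaches publish via deploy → fetch → publish.
Test reaches publish via test → fetch → publish.
No chain forces link (or any of the others) ahead of publish.

compile, deploy, fetch, scan, test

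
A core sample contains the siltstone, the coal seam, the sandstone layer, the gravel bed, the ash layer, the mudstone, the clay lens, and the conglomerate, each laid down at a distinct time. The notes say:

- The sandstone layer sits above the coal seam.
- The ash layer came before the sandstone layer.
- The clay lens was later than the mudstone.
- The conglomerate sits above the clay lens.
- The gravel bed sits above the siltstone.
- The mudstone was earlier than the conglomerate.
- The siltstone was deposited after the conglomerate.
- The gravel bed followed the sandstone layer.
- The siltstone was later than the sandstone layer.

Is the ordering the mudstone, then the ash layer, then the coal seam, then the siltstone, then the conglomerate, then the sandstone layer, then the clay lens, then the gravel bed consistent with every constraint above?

The constraints require the sandstone layer before the siltstone, but in the proposed sequence the siltstone appears ahead of the sandstone layer. That one violation is enough.

no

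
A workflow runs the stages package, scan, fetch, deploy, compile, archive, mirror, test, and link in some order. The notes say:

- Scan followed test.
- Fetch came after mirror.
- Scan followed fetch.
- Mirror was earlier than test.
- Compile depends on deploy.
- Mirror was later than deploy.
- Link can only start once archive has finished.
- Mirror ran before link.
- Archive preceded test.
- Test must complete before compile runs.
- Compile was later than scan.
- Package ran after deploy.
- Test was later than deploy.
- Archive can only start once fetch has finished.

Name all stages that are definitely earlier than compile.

Directly stated before compile: deploy, scan, and test.
Archive reaches compile via archive → test → compile.
Fetch reaches compile via fetch → scan → compile.
Mirror reaches compile via mirror → test → compile.
No chain forces link (or any of the others) ahead of compile.

archive, deploy, fetch, mirror, scan, test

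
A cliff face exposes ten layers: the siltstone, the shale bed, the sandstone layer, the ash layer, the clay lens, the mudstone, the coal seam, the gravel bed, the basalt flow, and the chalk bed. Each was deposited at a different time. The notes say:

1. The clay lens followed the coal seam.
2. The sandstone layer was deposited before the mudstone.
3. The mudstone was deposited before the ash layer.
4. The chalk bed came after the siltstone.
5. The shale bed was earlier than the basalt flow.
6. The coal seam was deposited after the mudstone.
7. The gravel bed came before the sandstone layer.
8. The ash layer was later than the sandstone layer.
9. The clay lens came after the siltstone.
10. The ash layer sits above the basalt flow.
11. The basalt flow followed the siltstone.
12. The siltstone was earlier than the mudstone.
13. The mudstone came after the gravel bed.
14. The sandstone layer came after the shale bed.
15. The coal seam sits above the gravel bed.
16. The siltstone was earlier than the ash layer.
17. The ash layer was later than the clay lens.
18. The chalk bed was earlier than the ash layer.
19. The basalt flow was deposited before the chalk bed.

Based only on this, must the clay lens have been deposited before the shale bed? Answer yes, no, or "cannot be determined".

no

Tracing the constraints gives the shale bed → the sandstone layer → the mudstone → the coal seam → the clay lens, so the shale bed must come before the clay lens.
That means the clay lens cannot be before the shale bed.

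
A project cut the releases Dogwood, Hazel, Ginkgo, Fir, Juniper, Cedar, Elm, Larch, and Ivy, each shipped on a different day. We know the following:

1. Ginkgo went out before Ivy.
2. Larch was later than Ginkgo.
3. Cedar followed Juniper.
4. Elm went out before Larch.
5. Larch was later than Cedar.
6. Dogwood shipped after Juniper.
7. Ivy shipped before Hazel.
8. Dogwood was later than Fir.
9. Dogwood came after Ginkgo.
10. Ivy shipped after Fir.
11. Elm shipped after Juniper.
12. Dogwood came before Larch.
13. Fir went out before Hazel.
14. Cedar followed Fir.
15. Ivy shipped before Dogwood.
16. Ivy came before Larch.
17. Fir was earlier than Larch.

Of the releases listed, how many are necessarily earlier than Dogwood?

4

Directly stated before Dogwood: Fir, Ginkgo, Ivy, and Juniper.
No chain forces Elm (or any of the others) ahead of Dogwood.
That's Fir, Ginkgo, Ivy, and Juniper — 4 in all.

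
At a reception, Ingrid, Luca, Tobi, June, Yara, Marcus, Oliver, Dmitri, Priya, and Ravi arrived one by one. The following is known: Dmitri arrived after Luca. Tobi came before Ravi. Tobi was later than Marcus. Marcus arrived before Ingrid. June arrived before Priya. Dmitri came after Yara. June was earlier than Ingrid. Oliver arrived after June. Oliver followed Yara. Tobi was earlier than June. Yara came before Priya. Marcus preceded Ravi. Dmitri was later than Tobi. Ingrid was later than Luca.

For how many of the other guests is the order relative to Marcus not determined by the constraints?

2

Forced after Marcus: Dmitri, Ingrid, June, Oliver, Priya, Ravi, and Tobi.
That leaves Luca and Yara with no forced order relative to Marcus — 2.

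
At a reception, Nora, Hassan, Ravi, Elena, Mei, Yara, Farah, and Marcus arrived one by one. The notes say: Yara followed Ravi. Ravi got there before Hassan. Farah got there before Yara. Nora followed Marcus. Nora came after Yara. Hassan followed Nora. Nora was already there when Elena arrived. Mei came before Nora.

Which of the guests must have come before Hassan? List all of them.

Farah, Marcus, Mei, Nora, Ravi, Yara

Directly stated before Hassan: Nora and Ravi.
Farah reaches Hassan via Farah → Yara → Nora → Hassan.
Marcus reaches Hassan via Marcus → Nora → Hassan.
Mei reaches Hassan via Mei → Nora → Hassan.
Likewise Yara reaches Hassan by chaining the stated constraints.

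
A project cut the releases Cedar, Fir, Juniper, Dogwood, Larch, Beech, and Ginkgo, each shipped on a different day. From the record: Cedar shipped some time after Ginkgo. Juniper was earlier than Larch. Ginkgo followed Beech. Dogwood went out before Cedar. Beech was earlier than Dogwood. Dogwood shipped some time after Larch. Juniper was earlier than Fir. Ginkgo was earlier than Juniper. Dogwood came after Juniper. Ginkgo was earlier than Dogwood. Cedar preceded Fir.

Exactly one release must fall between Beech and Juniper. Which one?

Ginkgo

Tracing the constraints gives Beech → Ginkgo → Juniper, so Ginkgo sits after Beech and before Juniper.
No other release is forced both after Beech and before Juniper.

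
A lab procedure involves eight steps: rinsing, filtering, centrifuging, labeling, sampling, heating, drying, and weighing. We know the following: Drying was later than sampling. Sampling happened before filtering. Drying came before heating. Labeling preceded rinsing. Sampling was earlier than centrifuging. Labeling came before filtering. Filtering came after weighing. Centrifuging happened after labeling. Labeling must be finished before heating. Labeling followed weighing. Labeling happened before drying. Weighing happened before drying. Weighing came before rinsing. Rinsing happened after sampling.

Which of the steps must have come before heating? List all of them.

drying, labeling, sampling, weighing

Directly stated before heating: drying and labeling.
Sampling reaches heating via sampling → drying → heating.
Weighing reaches heating via weighing → labeling → heating.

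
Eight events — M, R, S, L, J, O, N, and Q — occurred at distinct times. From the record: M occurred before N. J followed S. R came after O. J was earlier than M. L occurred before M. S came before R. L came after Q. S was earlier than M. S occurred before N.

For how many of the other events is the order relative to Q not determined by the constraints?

Forced after Q: L, M, and N.
That leaves J, O, R, and S with no forced order relative to Q — 4.

4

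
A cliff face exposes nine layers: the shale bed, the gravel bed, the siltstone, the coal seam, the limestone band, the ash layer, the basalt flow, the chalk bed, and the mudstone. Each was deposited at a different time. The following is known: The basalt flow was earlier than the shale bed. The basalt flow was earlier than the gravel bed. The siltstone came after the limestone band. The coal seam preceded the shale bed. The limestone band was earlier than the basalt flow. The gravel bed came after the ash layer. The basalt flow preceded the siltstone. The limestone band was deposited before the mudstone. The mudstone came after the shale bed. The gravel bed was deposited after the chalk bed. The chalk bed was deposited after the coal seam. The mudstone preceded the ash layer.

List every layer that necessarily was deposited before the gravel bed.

Directly stated before the gravel bed: the ash layer, the basalt flow, and the chalk bed.
The coal seam reaches the gravel bed via the coal seam → the chalk bed → the gravel bed.
The limestone band reaches the gravel bed via the limestone band → the basalt flow → the gravel bed.
The mudstone reaches the gravel bed via the mudstone → the ash layer → the gravel bed.
Likewise the shale bed reaches the gravel bed by chaining the stated constraints.

the ash layer, the basalt flow, the chalk bed, the coal seam, the limestone band, the mudstone, the shale bed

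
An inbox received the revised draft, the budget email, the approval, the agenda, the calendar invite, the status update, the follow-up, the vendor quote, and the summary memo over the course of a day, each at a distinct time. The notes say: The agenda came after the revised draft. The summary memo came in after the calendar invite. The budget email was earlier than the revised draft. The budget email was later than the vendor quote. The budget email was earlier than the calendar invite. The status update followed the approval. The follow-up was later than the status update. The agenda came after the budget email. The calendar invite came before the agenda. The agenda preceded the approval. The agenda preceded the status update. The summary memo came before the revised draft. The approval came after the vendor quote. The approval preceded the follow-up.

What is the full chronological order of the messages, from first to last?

the vendor quote, the budget email, the calendar invite, the summary memo, the revised draft, the agenda, the approval, the status update, the follow-up

The constraints fix every adjacent pair, so only one ordering works:
the vendor quote → the budget email → the calendar invite → the summary memo → the revised draft → the agenda → the approval → the status update → the follow-up.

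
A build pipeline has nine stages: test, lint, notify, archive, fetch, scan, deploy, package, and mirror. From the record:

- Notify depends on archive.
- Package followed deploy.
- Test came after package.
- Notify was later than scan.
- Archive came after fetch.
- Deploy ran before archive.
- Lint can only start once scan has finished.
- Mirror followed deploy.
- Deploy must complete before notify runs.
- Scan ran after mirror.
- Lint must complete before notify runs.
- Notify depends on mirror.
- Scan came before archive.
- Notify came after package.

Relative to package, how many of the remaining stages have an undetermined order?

5

Forced before package: deploy; forced after package: notify and test.
That leaves archive, fetch, lint, mirror, and scan with no forced order relative to package — 5.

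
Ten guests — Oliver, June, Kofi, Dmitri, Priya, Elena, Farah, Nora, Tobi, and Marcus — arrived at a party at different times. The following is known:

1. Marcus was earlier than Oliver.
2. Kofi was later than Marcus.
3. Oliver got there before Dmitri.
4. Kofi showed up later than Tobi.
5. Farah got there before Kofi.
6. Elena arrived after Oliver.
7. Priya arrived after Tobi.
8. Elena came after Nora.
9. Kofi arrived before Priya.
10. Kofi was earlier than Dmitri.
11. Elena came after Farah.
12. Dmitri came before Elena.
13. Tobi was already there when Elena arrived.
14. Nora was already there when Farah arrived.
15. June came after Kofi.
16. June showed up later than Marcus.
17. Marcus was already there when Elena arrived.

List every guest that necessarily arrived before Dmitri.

Farah, Kofi, Marcus, Nora, Oliver, Tobi

Directly stated before Dmitri: Kofi and Oliver.
Farah reaches Dmitri via Farah → Kofi → Dmitri.
Marcus reaches Dmitri via Marcus → Kofi → Dmitri.
Nora reaches Dmitri via Nora → Farah → Kofi → Dmitri.
Likewise Tobi reaches Dmitri by chaining the stated constraints.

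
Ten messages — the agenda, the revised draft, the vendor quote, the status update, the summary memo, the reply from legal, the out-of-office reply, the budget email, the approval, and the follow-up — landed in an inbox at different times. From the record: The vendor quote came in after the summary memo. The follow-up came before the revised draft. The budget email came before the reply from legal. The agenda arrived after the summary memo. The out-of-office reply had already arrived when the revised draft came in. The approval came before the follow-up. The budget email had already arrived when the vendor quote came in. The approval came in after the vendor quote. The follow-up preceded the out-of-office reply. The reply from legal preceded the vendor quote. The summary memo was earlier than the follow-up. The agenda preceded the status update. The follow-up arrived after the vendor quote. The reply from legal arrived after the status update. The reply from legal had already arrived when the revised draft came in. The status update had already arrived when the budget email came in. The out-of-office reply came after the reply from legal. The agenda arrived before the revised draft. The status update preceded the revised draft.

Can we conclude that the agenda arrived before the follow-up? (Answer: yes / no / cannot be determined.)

Chain the constraints: the agenda → the status update → the budget email → the vendor quote → the follow-up. Each link is directly stated, so the agenda comes before the follow-up.

yes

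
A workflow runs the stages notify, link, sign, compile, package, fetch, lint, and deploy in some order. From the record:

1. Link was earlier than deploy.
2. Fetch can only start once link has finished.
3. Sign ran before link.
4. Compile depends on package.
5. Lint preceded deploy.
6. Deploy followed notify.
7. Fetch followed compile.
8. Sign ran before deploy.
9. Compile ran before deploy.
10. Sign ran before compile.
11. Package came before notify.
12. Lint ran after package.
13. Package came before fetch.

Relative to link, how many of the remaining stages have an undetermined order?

4

Forced before link: sign; forced after link: deploy and fetch.
That leaves compile, lint, notify, and package with no forced order relative to link — 4.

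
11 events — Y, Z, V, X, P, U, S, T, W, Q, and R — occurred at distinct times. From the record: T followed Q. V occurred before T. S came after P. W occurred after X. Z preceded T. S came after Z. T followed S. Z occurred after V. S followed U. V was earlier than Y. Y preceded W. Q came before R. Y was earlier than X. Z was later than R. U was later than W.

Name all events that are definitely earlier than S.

P, Q, R, U, V, W, X, Y, Z

Directly stated before S: P, U, and Z.
Q reaches S via Q → R → Z → S.
R reaches S via R → Z → S.
V reaches S via V → Z → S.
Likewise W, X, and Y each reach S by chaining the stated constraints.
No chain forces T ahead of S.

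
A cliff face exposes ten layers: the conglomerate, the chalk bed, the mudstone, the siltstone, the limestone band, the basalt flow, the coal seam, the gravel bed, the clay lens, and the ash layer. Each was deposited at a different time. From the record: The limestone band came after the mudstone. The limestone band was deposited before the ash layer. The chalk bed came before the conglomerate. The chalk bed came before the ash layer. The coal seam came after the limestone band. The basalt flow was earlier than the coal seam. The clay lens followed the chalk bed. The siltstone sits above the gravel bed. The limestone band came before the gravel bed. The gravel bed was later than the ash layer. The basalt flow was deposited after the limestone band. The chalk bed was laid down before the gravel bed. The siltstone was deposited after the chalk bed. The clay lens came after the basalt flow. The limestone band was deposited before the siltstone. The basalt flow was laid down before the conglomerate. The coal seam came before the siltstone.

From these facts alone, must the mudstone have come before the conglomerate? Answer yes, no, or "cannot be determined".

yes

Chain the constraints: the mudstone → the limestone band → the basalt flow → the conglomerate. Each link is directly stated, so the mudstone comes before the conglomerate.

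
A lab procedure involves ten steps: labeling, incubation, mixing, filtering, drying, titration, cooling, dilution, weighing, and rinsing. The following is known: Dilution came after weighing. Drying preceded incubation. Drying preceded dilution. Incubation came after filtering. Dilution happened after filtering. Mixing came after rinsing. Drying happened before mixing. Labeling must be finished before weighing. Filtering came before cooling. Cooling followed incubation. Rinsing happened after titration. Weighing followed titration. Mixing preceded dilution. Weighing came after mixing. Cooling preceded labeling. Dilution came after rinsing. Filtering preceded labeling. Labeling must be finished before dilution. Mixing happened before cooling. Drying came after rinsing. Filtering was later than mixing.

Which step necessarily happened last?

dilution

Every other step has a chain of constraints placing it before dilution, so dilution is last.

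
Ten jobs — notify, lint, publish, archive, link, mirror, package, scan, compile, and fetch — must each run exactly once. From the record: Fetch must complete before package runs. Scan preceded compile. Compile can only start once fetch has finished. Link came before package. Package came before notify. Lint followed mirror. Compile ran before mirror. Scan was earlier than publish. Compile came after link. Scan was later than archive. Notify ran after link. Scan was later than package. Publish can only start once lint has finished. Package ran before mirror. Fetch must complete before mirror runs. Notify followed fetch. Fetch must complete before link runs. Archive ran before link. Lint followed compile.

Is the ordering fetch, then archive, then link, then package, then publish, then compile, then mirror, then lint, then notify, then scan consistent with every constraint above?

no

The constraints require scan before publish, but in the proposed sequence publish appears ahead of scan. That one violation is enough.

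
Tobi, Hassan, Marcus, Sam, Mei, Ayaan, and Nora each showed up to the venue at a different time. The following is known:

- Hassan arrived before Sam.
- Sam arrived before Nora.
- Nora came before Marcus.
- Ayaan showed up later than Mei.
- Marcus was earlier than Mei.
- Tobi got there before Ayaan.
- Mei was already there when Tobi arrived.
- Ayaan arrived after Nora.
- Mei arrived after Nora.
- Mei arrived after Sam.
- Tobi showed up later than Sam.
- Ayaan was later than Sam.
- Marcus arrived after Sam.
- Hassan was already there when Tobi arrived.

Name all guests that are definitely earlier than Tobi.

Directly stated before Tobi: Hassan, Mei, and Sam.
Marcus reaches Tobi via Marcus → Mei → Tobi.
Nora reaches Tobi via Nora → Mei → Tobi.
No chain forces Ayaan ahead of Tobi.

Hassan, Marcus, Mei, Nora, Sam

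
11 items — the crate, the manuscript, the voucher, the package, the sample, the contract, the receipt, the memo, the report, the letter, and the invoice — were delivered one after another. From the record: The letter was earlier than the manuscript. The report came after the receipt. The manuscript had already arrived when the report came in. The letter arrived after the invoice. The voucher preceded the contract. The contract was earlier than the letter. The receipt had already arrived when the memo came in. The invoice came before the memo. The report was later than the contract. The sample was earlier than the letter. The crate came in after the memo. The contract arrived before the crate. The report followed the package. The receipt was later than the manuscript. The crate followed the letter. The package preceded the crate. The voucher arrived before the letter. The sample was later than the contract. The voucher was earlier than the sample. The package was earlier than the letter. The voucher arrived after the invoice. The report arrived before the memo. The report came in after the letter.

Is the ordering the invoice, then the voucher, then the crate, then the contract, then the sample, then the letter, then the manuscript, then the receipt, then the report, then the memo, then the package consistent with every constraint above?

The constraints require the memo before the crate, but in the proposed sequence the crate appears ahead of the memo. That one violation is enough.

no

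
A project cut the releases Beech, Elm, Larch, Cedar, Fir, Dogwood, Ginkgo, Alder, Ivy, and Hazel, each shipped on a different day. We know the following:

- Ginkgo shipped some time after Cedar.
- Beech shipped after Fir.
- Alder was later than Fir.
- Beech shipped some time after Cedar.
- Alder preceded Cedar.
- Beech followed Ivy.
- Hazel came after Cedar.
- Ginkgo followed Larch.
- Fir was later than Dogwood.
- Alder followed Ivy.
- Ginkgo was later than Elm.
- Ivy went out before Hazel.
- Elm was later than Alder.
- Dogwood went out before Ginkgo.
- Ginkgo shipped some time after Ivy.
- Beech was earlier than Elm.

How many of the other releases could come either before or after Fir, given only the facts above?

Forced before Fir: Dogwood; forced after Fir: Alder, Beech, Cedar, Elm, Ginkgo, and Hazel.
That leaves Ivy and Larch with no forced order relative to Fir — 2.

2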